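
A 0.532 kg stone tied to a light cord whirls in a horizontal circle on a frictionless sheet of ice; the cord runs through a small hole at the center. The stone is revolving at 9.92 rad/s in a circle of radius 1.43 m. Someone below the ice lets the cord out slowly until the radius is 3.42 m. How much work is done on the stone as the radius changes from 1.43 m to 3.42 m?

No torque about the axis ⇒ m r₁² ω₁ = m r₂² ω₂.
ω₂ = ω₁ (r₁/r₂)² = (9.92)(1.43/3.42)² = 1.734 rad/s.
W = ΔKE = ½m(v₂² − v₁²) = -44.17 J.

W ≈ -44.2 J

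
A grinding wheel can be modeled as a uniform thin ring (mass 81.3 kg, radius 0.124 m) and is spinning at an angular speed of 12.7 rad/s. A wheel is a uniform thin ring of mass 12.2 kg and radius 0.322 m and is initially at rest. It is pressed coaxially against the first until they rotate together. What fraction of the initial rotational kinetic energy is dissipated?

fraction ≈ 0.503

The coupling torques are internal; angular momentum about the shared axis is conserved.
Moments of inertia: I_A = (81.3)(0.124)² = 1.250 kg·m²; I_B = (12.2)(0.322)² = 1.265 kg·m².
Taking A's sense as positive: L = (1.250)(12.7) = 15.88 kg·m²·rad/s.
Combined I = 1.250 + 1.265 = 2.515 kg·m².
ω_f = L / I = 15.88 / 2.515 = 6.312 rad/s.
KE_i = ½ΣIω² = 100.8 J; KE_f = ½(2.515)(6.312)² = 50.11 J.
Fraction dissipated = (KE_i − KE_f)/KE_i = 0.5030.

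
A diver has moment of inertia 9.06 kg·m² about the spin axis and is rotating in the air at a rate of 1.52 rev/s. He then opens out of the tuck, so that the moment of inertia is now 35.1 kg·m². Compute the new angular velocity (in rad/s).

ω₂ ≈ 2.47 rad/s

With no external torque about the axis, L is conserved: I₁ω₁ = I₂ω₂.
ω₂ = I₁ω₁ / I₂ = (9.060)(1.52 rev/s) / (35.10) = 0.3923 rev/s = 2.465 rad/s.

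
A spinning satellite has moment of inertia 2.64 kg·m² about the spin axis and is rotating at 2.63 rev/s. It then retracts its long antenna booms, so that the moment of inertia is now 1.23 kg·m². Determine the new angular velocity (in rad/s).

Angular momentum about the spin axis is conserved since the torque about it is zero.
ω₂ = I₁ω₁ / I₂ = (2.640)(2.63 rev/s) / (1.230) = 5.645 rev/s = 35.47 rad/s.

ω₂ ≈ 35.5 rad/s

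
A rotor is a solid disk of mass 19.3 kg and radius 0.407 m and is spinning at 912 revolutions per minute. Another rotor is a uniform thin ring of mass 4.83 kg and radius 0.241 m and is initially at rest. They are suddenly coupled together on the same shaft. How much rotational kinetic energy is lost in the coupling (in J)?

ΔKE lost ≈ 1090 J

No external torque acts about the common axis, so total angular momentum is conserved.
Moments of inertia: I_A = ½(19.3)(0.407)² = 1.599 kg·m²; I_B = (4.83)(0.241)² = 0.2805 kg·m².
Taking A's sense as positive: L = (1.599)(912) = 1458 kg·m²·rpm.
Combined I = 1.599 + 0.2805 = 1.879 kg·m².
ω_f = L / I = 1458 / 1.879 = 775.8 rpm.
KE_i = ½ΣIω² = 7290 J; KE_f = ½(1.879)(81.25)² = 6202 J.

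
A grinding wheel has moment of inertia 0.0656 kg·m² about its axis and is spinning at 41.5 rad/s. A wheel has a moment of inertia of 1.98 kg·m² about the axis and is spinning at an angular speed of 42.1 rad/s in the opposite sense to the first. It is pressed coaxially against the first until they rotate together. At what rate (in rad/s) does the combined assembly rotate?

|ω_f| ≈ 39.4 rad/s

The coupling torques are internal; angular momentum about the shared axis is conserved.
Taking A's sense as positive: L = (0.06560)(41.5) − (1.980)(42.1) = -80.64 kg·m²·rad/s.
Combined I = 0.06560 + 1.980 = 2.046 kg·m².
ω_f = L / I = -80.64 / 2.046 = -39.42 rad/s.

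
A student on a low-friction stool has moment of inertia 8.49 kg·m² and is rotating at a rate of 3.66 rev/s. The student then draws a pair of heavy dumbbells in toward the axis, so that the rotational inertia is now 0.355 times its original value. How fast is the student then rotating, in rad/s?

Angular momentum about the spin axis is conserved since the torque about it is zero.
I₂ = 0.355 × 8.49 = 3.014 kg·m².
ω₂ = I₁ω₁ / I₂ = (8.490)(3.66 rev/s) / (3.014) = 10.31 rev/s = 64.78 rad/s.

ω₂ ≈ 64.8 rad/s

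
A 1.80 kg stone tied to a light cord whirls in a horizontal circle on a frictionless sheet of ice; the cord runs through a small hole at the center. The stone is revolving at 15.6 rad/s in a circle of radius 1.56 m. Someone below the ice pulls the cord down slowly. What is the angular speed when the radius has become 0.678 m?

ω₂ ≈ 82.6 rad/s

No torque about the axis ⇒ m r₁² ω₁ = m r₂² ω₂.
ω₂ = ω₁ (r₁/r₂)² = (15.6)(1.56/0.678)² = 82.59 rad/s.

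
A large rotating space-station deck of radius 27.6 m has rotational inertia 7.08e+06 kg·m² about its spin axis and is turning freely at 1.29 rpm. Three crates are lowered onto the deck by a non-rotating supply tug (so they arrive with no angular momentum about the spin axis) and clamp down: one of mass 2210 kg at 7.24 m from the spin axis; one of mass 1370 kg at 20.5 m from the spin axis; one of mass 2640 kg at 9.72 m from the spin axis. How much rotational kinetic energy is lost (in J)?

The added mass arrives with no angular momentum about the spin axis, and any external torque about the spin axis is negligible, so the system's angular momentum is conserved.
Added inertia Σmr² = (2210)(7.24)² + (1370)(20.5)² + (2640)(9.72)² = 9.410e+05 kg·m²; I_f = 7.080e+06 + 9.410e+05 = 8.021e+06 kg·m².
ω_f = I_p ω_i / I_f = (7.080e+06)(1.29) / 8.021e+06 = 1.139 rpm.
KE_i = ½(7.080e+06)(0.1351 rad/s)² = 64600 J; KE_f = ½(8.021e+06)(0.1192)² = 57020 J.

energy lost ≈ 7580 J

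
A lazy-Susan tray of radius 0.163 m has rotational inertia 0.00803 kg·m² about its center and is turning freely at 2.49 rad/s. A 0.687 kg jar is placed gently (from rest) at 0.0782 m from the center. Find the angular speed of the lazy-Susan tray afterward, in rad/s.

ω_f ≈ 1.63 rad/s

No external torque acts about the center; L_before = L_after.
Added inertia Σmr² = (0.687)(0.0782)² = 0.004201 kg·m²; I_f = 0.008030 + 0.004201 = 0.01223 kg·m².
ω_f = I_p ω_i / I_f = (0.008030)(2.49) / 0.01223 = 1.635 rad/s.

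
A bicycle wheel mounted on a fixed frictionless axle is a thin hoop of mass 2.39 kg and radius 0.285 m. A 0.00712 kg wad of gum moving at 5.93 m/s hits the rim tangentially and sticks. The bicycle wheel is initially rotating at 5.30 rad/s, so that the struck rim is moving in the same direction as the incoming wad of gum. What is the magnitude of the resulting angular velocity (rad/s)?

The axle reaction passes through the axle and exerts no torque about it; angular momentum about the axle is conserved through the impact.
I_p = (2.39)(0.285)² = 0.1941 kg·m². Taking the sense of the wad of gum's angular momentum as positive, L_{wad} = m v R = (0.00712)(5.93)(0.285) = 0.01203 kg·m²/s.
L_i = +I_p ω_p + m v R = +(0.1941)(5.30) + 0.01203 = 1.041 kg·m²/s.
After sticking, I_f = I_p + m R² = 0.1941 + (0.00712)(0.285)² = 0.1947 kg·m².
ω_f = L_i / I_f = 1.041 / 0.1947 = 5.346 rad/s.

|ω_f| ≈ 5.35 rad/s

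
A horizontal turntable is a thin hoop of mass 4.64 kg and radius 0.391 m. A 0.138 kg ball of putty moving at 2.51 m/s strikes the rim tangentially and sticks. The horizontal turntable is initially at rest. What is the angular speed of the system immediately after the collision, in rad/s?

The axle reaction passes through the axle and exerts no torque about it; angular momentum about the axle is conserved through the impact.
I_p = (4.64)(0.391)² = 0.7094 kg·m². Taking the sense of the ball of putty's angular momentum as positive, L_{ball} = m v R = (0.138)(2.51)(0.391) = 0.1354 kg·m²/s.
L_i = 0 + 0.1354 = 0.1354 kg·m²/s.
After sticking, I_f = I_p + m R² = 0.7094 + (0.138)(0.391)² = 0.7305 kg·m².
ω_f = L_i / I_f = 0.1354 / 0.7305 = 0.1854 rad/s.

|ω_f| ≈ 0.185 rad/s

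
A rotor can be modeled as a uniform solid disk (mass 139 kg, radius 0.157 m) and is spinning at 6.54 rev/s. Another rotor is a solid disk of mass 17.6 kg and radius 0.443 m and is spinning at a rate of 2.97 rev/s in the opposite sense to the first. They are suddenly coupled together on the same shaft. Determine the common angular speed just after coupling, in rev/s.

|ω_f| ≈ 1.77 rev/s

No external torque acts about the common axis, so total angular momentum is conserved.
Moments of inertia: I_A = ½(139)(0.157)² = 1.713 kg·m²; I_B = ½(17.6)(0.443)² = 1.727 kg·m².
Taking A's sense as positive: L = (1.713)(6.54) − (1.727)(2.97) = 6.075 kg·m²·rev/s.
Combined I = 1.713 + 1.727 = 3.440 kg·m².
ω_f = L / I = 6.075 / 3.440 = 1.766 rev/s.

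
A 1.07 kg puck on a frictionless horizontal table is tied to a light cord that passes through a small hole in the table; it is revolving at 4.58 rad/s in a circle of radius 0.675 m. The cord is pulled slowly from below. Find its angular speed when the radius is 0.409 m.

The constraining force is radial, so m r² ω about the center is conserved.
ω₂ = ω₁ (r₁/r₂)² = (4.58)(0.675/0.409)² = 12.47 rad/s.

ω₂ ≈ 12.5 rad/s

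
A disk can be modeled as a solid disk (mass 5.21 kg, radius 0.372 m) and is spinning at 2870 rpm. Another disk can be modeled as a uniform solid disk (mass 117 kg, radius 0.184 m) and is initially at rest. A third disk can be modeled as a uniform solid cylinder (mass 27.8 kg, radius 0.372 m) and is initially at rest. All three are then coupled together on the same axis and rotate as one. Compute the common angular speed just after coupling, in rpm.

|ω_f| ≈ 243 rpm

The coupling torques are internal; angular momentum about the shared axis is conserved.
Moments of inertia: I_A = ½(5.21)(0.372)² = 0.3605 kg·m²; I_B = ½(117)(0.184)² = 1.981 kg·m²; I_C = ½(27.8)(0.372)² = 1.924 kg·m².
Taking A's sense as positive: L = (0.3605)(2870) = 1035 kg·m²·rpm.
Combined I = 0.3605 + 1.981 + 1.924 = 4.265 kg·m².
ω_f = L / I = 1035 / 4.265 = 242.6 rpm.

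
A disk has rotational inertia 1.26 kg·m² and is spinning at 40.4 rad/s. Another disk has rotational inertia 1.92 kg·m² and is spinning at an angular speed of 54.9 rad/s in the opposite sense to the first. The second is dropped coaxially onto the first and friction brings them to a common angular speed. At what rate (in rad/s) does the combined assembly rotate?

|ω_f| ≈ 17.1 rad/s

No external torque acts about the common axis, so total angular momentum is conserved.
Taking A's sense as positive: L = (1.260)(40.4) − (1.920)(54.9) = -54.50 kg·m²·rad/s.
Combined I = 1.260 + 1.920 = 3.180 kg·m².
ω_f = L / I = -54.50 / 3.180 = -17.14 rad/s.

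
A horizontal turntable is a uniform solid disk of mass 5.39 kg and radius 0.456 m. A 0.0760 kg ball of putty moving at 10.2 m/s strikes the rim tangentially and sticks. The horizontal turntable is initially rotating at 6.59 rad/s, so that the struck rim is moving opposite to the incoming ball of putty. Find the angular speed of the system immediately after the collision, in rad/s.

|ω_f| ≈ 5.80 rad/s

The axle reaction passes through the axle and exerts no torque about it; angular momentum about the axle is conserved through the impact.
I_p = ½(5.39)(0.456)² = 0.5604 kg·m². Taking the sense of the ball of putty's angular momentum as positive, L_{ball} = m v R = (0.0760)(10.2)(0.456) = 0.3535 kg·m²/s.
L_i = −I_p ω_p + m v R = −(0.5604)(6.59) + 0.3535 = -3.339 kg·m²/s.
After sticking, I_f = I_p + m R² = 0.5604 + (0.0760)(0.456)² = 0.5762 kg·m².
ω_f = L_i / I_f = -3.339 / 0.5762 = -5.796 rad/s.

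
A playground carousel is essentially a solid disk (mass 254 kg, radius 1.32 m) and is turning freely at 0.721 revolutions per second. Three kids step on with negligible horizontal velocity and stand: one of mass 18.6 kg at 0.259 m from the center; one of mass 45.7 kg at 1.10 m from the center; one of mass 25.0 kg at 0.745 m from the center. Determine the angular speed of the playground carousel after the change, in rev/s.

ω_f ≈ 0.547 rev/s

The added mass arrives with no angular momentum about the center, and any external torque about the center is negligible, so the system's angular momentum is conserved.
I_p = ½(254)(1.32)² = 221.3 kg·m².
Added inertia Σmr² = (18.6)(0.259)² + (45.7)(1.10)² + (25.0)(0.745)² = 70.42 kg·m²; I_f = 221.3 + 70.42 = 291.7 kg·m².
ω_f = I_p ω_i / I_f = (221.3)(0.721) / 291.7 = 0.5469 rev/s.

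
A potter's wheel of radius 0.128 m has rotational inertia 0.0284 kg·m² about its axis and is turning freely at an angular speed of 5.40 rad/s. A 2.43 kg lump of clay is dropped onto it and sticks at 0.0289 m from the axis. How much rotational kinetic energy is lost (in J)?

energy lost ≈ 0.0276 J

No external torque acts about the axis; L_before = L_after.
Added inertia Σmr² = (2.43)(0.0289)² = 0.002030 kg·m²; I_f = 0.02840 + 0.002030 = 0.03043 kg·m².
ω_f = I_p ω_i / I_f = (0.02840)(5.40) / 0.03043 = 5.040 rad/s.
KE_i = ½(0.02840)(5.400 rad/s)² = 0.4141 J; KE_f = ½(0.03043)(5.040)² = 0.3865 J.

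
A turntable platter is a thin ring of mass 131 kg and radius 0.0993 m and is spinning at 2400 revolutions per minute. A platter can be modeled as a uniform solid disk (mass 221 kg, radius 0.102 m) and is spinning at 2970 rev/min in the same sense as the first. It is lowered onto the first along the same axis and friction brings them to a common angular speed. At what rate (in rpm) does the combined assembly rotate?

|ω_f| ≈ 2670 rpm

No external torque acts about the common axis, so total angular momentum is conserved.
Moments of inertia: I_A = (131)(0.0993)² = 1.292 kg·m²; I_B = ½(221)(0.102)² = 1.150 kg·m².
Taking A's sense as positive: L = (1.292)(2400) + (1.150)(2970) = 6515 kg·m²·rpm.
Combined I = 1.292 + 1.150 = 2.441 kg·m².
ω_f = L / I = 6515 / 2.441 = 2668 rpm.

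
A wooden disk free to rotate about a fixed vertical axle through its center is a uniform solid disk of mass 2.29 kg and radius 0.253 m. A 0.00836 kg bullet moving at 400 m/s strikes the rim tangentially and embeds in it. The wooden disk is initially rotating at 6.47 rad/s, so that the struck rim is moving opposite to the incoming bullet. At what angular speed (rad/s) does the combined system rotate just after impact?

About the axle the impulsive forces during the collision are internal, so angular momentum about that axis is conserved.
I_p = ½(2.29)(0.253)² = 0.07329 kg·m². Taking the sense of the bullet's angular momentum as positive, L_{bullet} = m v R = (0.00836)(400)(0.253) = 0.8460 kg·m²/s.
L_i = −I_p ω_p + m v R = −(0.07329)(6.47) + 0.8460 = 0.3718 kg·m²/s.
After sticking, I_f = I_p + m R² = 0.07329 + (0.00836)(0.253)² = 0.07383 kg·m².
ω_f = L_i / I_f = 0.3718 / 0.07383 = 5.037 rad/s.

|ω_f| ≈ 5.04 rad/s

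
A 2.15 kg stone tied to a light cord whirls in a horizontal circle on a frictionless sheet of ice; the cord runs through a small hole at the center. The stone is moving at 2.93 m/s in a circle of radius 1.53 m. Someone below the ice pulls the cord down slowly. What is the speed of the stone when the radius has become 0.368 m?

v₂ ≈ 12.2 m/s

Central (radial) force ⇒ zero torque about the center ⇒ m v r is constant.
v₂ = v₁ r₁ / r₂ = (2.93)(1.53) / (0.368) = 12.18 m/s.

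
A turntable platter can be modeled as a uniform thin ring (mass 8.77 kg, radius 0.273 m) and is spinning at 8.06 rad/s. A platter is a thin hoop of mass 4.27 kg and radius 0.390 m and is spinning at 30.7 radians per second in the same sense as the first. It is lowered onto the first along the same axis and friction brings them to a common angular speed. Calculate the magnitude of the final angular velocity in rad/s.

|ω_f| ≈ 19.3 rad/s

The coupling torques are internal; angular momentum about the shared axis is conserved.
Moments of inertia: I_A = (8.77)(0.273)² = 0.6536 kg·m²; I_B = (4.27)(0.390)² = 0.6495 kg·m².
Taking A's sense as positive: L = (0.6536)(8.06) + (0.6495)(30.7) = 25.21 kg·m²·rad/s.
Combined I = 0.6536 + 0.6495 = 1.303 kg·m².
ω_f = L / I = 25.21 / 1.303 = 19.34 rad/s.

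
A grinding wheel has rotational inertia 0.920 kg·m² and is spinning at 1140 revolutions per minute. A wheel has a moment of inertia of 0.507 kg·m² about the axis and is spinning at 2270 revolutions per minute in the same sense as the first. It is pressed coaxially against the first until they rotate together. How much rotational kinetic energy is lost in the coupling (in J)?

The coupling torques are internal; angular momentum about the shared axis is conserved.
Taking A's sense as positive: L = (0.9200)(1140) + (0.5070)(2270) = 2200 kg·m²·rpm.
Combined I = 0.9200 + 0.5070 = 1.427 kg·m².
ω_f = L / I = 2200 / 1.427 = 1541 rpm.
KE_i = ½ΣIω² = 20880 J; KE_f = ½(1.427)(161.4)² = 18590 J.

ΔKE lost ≈ 2290 J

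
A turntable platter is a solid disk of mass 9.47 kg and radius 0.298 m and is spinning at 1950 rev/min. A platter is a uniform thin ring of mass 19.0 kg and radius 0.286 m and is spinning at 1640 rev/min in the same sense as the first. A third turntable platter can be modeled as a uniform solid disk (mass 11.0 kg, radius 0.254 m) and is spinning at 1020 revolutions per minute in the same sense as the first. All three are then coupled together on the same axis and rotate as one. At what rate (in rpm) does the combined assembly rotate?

|ω_f| ≈ 1600 rpm

The coupling torques are internal; angular momentum about the shared axis is conserved.
Moments of inertia: I_A = ½(9.47)(0.298)² = 0.4205 kg·m²; I_B = (19.0)(0.286)² = 1.554 kg·m²; I_C = ½(11.0)(0.254)² = 0.3548 kg·m².
Taking A's sense as positive: L = (0.4205)(1950) + (1.554)(1640) + (0.3548)(1020) = 3731 kg·m²·rpm.
Combined I = 0.4205 + 1.554 + 0.3548 = 2.329 kg·m².
ω_f = L / I = 3731 / 2.329 = 1602 rpm.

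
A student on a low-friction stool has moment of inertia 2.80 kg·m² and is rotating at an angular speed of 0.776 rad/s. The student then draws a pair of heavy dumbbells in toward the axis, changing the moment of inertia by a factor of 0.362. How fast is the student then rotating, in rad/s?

Angular momentum about the spin axis is conserved since the torque about it is zero.
I₂ = 0.362 × 2.80 = 1.014 kg·m².
ω₂ = I₁ω₁ / I₂ = (2.800)(0.776 rad/s) / (1.014) = 2.144 rad/s.

ω₂ ≈ 2.14 rad/s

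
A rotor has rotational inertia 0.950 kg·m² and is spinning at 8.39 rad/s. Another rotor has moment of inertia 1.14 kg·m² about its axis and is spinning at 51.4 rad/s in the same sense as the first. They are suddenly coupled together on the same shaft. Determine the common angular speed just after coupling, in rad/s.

|ω_f| ≈ 31.8 rad/s

No external torque acts about the common axis, so total angular momentum is conserved.
Taking A's sense as positive: L = (0.9500)(8.39) + (1.140)(51.4) = 66.57 kg·m²·rad/s.
Combined I = 0.9500 + 1.140 = 2.090 kg·m².
ω_f = L / I = 66.57 / 2.090 = 31.85 rad/s.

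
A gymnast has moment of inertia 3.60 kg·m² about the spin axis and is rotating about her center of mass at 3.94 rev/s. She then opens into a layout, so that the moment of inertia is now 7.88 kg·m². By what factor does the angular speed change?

ω₂/ω₁ ≈ 0.457

With no external torque about the axis, L is conserved: I₁ω₁ = I₂ω₂.
ω₂/ω₁ = I₁/I₂ = 3.600 / 7.880 = 0.4569.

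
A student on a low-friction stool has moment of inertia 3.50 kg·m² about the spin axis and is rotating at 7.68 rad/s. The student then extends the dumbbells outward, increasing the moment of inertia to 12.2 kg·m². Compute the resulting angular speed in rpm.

ω₂ ≈ 21.0 rpm

With no external torque about the axis, L is conserved: I₁ω₁ = I₂ω₂.
ω₂ = I₁ω₁ / I₂ = (3.500)(7.68 rad/s) / (12.20) = 2.203 rad/s = 21.04 rpm.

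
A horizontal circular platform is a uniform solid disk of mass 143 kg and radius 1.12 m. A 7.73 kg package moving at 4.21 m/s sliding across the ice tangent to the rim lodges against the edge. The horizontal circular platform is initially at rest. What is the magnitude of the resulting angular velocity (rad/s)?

|ω_f| ≈ 0.367 rad/s

The axle reaction passes through the central axle and exerts no torque about it; angular momentum about the central axle is conserved through the impact.
I_p = ½(143)(1.12)² = 89.69 kg·m². Taking the sense of the package's angular momentum as positive, L_{package} = m v R = (7.73)(4.21)(1.12) = 36.45 kg·m²/s.
L_i = 0 + 36.45 = 36.45 kg·m²/s.
After sticking, I_f = I_p + m R² = 89.69 + (7.73)(1.12)² = 99.39 kg·m².
ω_f = L_i / I_f = 36.45 / 99.39 = 0.3667 rad/s.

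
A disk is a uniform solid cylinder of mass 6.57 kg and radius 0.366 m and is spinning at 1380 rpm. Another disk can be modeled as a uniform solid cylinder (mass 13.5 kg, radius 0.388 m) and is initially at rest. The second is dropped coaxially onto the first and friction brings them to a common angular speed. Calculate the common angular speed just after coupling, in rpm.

The coupling torques are internal; angular momentum about the shared axis is conserved.
Moments of inertia: I_A = ½(6.57)(0.366)² = 0.4400 kg·m²; I_B = ½(13.5)(0.388)² = 1.016 kg·m².
Taking A's sense as positive: L = (0.4400)(1380) = 607.3 kg·m²·rpm.
Combined I = 0.4400 + 1.016 = 1.456 kg·m².
ω_f = L / I = 607.3 / 1.456 = 417.0 rpm.

|ω_f| ≈ 417 rpm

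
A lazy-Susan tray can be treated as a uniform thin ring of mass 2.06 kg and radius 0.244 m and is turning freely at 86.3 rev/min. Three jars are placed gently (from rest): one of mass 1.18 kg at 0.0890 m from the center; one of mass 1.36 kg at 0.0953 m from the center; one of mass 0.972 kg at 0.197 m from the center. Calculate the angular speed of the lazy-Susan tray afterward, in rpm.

ω_f ≈ 58.1 rpm

The added mass arrives with no angular momentum about the center, and any external torque about the center is negligible, so the system's angular momentum is conserved.
I_p = (2.06)(0.244)² = 0.1226 kg·m².
Added inertia Σmr² = (1.18)(0.0890)² + (1.36)(0.0953)² + (0.972)(0.197)² = 0.05942 kg·m²; I_f = 0.1226 + 0.05942 = 0.1821 kg·m².
ω_f = I_p ω_i / I_f = (0.1226)(86.3) / 0.1821 = 58.13 rpm.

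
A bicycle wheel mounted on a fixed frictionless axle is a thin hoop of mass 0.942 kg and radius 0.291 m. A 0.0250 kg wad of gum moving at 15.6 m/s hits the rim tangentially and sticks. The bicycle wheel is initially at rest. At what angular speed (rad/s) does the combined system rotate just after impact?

The axle reaction passes through the axle and exerts no torque about it; angular momentum about the axle is conserved through the impact.
I_p = (0.942)(0.291)² = 0.07977 kg·m². Taking the sense of the wad of gum's angular momentum as positive, L_{wad} = m v R = (0.0250)(15.6)(0.291) = 0.1135 kg·m²/s.
L_i = 0 + 0.1135 = 0.1135 kg·m²/s.
After sticking, I_f = I_p + m R² = 0.07977 + (0.0250)(0.291)² = 0.08189 kg·m².
ω_f = L_i / I_f = 0.1135 / 0.08189 = 1.386 rad/s.

|ω_f| ≈ 1.39 rad/s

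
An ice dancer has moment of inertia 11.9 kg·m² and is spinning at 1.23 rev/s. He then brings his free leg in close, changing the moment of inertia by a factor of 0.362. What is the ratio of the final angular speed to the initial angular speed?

No external torque acts about the spin axis, so angular momentum is conserved.
I₂ = 0.362 × 11.9 = 4.308 kg·m².
ω₂/ω₁ = I₁/I₂ = 11.90 / 4.308 = 2.762.

ω₂/ω₁ ≈ 2.76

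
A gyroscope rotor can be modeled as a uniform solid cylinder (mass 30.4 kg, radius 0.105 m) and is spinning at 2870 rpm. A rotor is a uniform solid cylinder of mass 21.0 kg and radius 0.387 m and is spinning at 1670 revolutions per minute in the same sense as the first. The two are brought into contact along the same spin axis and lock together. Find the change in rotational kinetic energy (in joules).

ΔKE ≈ -1200 J

No external torque acts about the common axis, so total angular momentum is conserved.
Moments of inertia: I_A = ½(30.4)(0.105)² = 0.1676 kg·m²; I_B = ½(21.0)(0.387)² = 1.573 kg·m².
Taking A's sense as positive: L = (0.1676)(2870) + (1.573)(1670) = 3107 kg·m²·rpm.
Combined I = 0.1676 + 1.573 = 1.740 kg·m².
ω_f = L / I = 3107 / 1.740 = 1786 rpm.
KE_i = ½ΣIω² = 31620 J; KE_f = ½(1.740)(187.0)² = 30420 J.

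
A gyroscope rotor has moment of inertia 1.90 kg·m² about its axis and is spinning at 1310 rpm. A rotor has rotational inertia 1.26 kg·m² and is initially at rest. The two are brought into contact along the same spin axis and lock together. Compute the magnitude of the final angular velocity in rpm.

No external torque acts about the common axis, so total angular momentum is conserved.
Taking A's sense as positive: L = (1.900)(1310) = 2489 kg·m²·rpm.
Combined I = 1.900 + 1.260 = 3.160 kg·m².
ω_f = L / I = 2489 / 3.160 = 787.7 rpm.

|ω_f| ≈ 788 rpm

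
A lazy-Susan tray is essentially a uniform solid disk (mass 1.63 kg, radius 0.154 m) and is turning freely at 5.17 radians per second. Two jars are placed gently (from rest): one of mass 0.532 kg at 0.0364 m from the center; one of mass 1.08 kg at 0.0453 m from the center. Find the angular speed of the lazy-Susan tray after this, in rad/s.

No external torque acts about the center; L_before = L_after.
I_p = ½(1.63)(0.154)² = 0.01933 kg·m².
Added inertia Σmr² = (0.532)(0.0364)² + (1.08)(0.0453)² = 0.002921 kg·m²; I_f = 0.01933 + 0.002921 = 0.02225 kg·m².
ω_f = I_p ω_i / I_f = (0.01933)(5.17) / 0.02225 = 4.491 rad/s.

ω_f ≈ 4.49 rad/s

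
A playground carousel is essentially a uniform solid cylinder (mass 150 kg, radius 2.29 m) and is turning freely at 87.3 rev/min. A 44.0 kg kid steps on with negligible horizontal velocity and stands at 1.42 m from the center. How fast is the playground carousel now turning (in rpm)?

The added mass arrives with no angular momentum about the center, and any external torque about the center is negligible, so the system's angular momentum is conserved.
I_p = ½(150)(2.29)² = 393.3 kg·m².
Added inertia Σmr² = (44.0)(1.42)² = 88.72 kg·m²; I_f = 393.3 + 88.72 = 482.0 kg·m².
ω_f = I_p ω_i / I_f = (393.3)(87.3) / 482.0 = 71.23 rpm.

ω_f ≈ 71.2 rpm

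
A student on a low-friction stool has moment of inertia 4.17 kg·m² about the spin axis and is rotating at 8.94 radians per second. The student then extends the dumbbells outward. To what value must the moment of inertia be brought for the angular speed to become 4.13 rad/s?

I₂ ≈ 9.03 kg·m²

Angular momentum about the spin axis is conserved since the torque about it is zero.
I₂ = I₁ω₁ / ω₂ = (4.17)(8.94) / (4.13) = 9.027 kg·m².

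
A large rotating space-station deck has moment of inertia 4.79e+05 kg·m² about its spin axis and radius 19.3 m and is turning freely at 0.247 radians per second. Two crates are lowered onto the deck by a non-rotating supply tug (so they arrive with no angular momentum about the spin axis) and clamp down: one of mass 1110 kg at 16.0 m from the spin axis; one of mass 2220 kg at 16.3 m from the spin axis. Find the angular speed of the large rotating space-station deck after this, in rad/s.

ω_f ≈ 0.0874 rad/s

The added mass arrives with no angular momentum about the spin axis, and any external torque about the spin axis is negligible, so the system's angular momentum is conserved.
Added inertia Σmr² = (1110)(16.0)² + (2220)(16.3)² = 8.740e+05 kg·m²; I_f = 4.790e+05 + 8.740e+05 = 1.353e+06 kg·m².
ω_f = I_p ω_i / I_f = (4.790e+05)(0.247) / 1.353e+06 = 0.08745 rad/s.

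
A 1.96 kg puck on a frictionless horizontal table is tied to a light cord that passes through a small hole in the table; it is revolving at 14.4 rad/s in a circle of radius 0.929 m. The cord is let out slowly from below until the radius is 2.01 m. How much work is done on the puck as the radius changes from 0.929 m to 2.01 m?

W ≈ -138 J

No torque about the axis ⇒ m r₁² ω₁ = m r₂² ω₂.
ω₂ = ω₁ (r₁/r₂)² = (14.4)(0.929/2.01)² = 3.076 rad/s.
W = ΔKE = ½m(v₂² − v₁²) = -137.9 J.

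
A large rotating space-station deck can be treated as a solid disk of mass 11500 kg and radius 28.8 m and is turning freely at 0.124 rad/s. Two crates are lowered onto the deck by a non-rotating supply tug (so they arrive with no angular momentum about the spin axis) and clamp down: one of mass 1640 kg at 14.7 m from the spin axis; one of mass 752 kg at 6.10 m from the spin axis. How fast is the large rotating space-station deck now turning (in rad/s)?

ω_f ≈ 0.115 rad/s

The added mass arrives with no angular momentum about the spin axis, and any external torque about the spin axis is negligible, so the system's angular momentum is conserved.
I_p = ½(11500)(28.8)² = 4.769e+06 kg·m².
Added inertia Σmr² = (1640)(14.7)² + (752)(6.10)² = 3.824e+05 kg·m²; I_f = 4.769e+06 + 3.824e+05 = 5.152e+06 kg·m².
ω_f = I_p ω_i / I_f = (4.769e+06)(0.124) / 5.152e+06 = 0.1148 rad/s.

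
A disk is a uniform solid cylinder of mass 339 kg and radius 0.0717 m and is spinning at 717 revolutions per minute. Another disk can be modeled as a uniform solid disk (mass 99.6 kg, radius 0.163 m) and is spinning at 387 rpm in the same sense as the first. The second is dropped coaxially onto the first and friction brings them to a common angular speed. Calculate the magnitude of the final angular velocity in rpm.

|ω_f| ≈ 518 rpm

No external torque acts about the common axis, so total angular momentum is conserved.
Moments of inertia: I_A = ½(339)(0.0717)² = 0.8714 kg·m²; I_B = ½(99.6)(0.163)² = 1.323 kg·m².
Taking A's sense as positive: L = (0.8714)(717) + (1.323)(387) = 1137 kg·m²·rpm.
Combined I = 0.8714 + 1.323 = 2.195 kg·m².
ω_f = L / I = 1137 / 2.195 = 518.0 rpm.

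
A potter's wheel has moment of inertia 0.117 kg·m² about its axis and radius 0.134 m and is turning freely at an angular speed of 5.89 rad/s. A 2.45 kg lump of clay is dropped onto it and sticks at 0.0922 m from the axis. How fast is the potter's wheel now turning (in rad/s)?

ω_f ≈ 5.00 rad/s

No external torque acts about the axis; L_before = L_after.
Added inertia Σmr² = (2.45)(0.0922)² = 0.02083 kg·m²; I_f = 0.1170 + 0.02083 = 0.1378 kg·m².
ω_f = I_p ω_i / I_f = (0.1170)(5.89) / 0.1378 = 5.000 rad/s.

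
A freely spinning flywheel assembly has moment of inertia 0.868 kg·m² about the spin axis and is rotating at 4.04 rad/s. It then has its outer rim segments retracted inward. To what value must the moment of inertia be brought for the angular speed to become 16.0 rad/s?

With no external torque about the axis, L is conserved: I₁ω₁ = I₂ω₂.
I₂ = I₁ω₁ / ω₂ = (0.868)(4.04) / (16.0) = 0.2192 kg·m².

I₂ ≈ 0.219 kg·m²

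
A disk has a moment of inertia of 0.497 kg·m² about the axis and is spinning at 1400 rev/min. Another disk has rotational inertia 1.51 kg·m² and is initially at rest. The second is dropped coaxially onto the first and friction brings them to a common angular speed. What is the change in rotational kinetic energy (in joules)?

No external torque acts about the common axis, so total angular momentum is conserved.
Taking A's sense as positive: L = (0.4970)(1400) = 695.8 kg·m²·rpm.
Combined I = 0.4970 + 1.510 = 2.007 kg·m².
ω_f = L / I = 695.8 / 2.007 = 346.7 rpm.
KE_i = ½ΣIω² = 5341 J; KE_f = ½(2.007)(36.30)² = 1323 J.

ΔKE ≈ -4020 J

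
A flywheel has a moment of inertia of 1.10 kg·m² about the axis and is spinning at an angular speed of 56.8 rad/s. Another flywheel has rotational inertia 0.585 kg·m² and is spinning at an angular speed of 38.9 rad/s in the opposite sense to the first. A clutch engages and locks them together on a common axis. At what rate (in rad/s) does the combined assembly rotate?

|ω_f| ≈ 23.6 rad/s

No external torque acts about the common axis, so total angular momentum is conserved.
Taking A's sense as positive: L = (1.100)(56.8) − (0.5850)(38.9) = 39.72 kg·m²·rad/s.
Combined I = 1.100 + 0.5850 = 1.685 kg·m².
ω_f = L / I = 39.72 / 1.685 = 23.57 rad/s.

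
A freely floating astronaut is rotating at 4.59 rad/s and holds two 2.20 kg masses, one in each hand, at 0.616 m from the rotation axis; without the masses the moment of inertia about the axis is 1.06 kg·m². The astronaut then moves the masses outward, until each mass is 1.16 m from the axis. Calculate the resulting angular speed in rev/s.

No external torque acts about the spin axis, so angular momentum is conserved.
I₁ = 1.06 + 2(2.20)(0.616)² = 2.730 kg·m²; I₂ = 1.06 + 2(2.20)(1.16)² = 6.981 kg·m².
ω₂ = I₁ω₁ / I₂ = (2.730)(4.59 rad/s) / (6.981) = 1.795 rad/s = 0.2857 rev/s.

ω₂ ≈ 0.286 rev/s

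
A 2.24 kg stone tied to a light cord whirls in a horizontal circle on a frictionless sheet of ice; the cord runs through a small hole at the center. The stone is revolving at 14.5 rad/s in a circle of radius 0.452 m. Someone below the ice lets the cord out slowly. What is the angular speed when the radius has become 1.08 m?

No torque about the axis ⇒ m r₁² ω₁ = m r₂² ω₂.
ω₂ = ω₁ (r₁/r₂)² = (14.5)(0.452/1.08)² = 2.540 rad/s.

ω₂ ≈ 2.54 rad/s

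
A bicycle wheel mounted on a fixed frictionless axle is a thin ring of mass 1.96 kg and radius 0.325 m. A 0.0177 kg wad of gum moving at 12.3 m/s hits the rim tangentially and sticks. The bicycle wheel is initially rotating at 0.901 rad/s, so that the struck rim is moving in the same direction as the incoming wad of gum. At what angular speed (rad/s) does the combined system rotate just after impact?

The axle reaction passes through the axle and exerts no torque about it; angular momentum about the axle is conserved through the impact.
I_p = (1.96)(0.325)² = 0.2070 kg·m². Taking the sense of the wad of gum's angular momentum as positive, L_{wad} = m v R = (0.0177)(12.3)(0.325) = 0.07076 kg·m²/s.
L_i = +I_p ω_p + m v R = +(0.2070)(0.901) + 0.07076 = 0.2573 kg·m²/s.
After sticking, I_f = I_p + m R² = 0.2070 + (0.0177)(0.325)² = 0.2089 kg·m².
ω_f = L_i / I_f = 0.2573 / 0.2089 = 1.232 rad/s.

|ω_f| ≈ 1.23 rad/s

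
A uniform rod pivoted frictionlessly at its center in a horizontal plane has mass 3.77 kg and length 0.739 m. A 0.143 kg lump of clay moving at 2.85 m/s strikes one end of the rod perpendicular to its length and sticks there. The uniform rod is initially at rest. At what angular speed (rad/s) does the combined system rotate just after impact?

About the pivot the impulsive forces during the collision are internal, so angular momentum about that axis is conserved.
I_p = (1/12)(3.77)(0.739)² = 0.1716 kg·m². Taking the sense of the lump of clay's angular momentum as positive, L_{lump} = m v R = (0.143)(2.85)(0.739/2) = 0.1506 kg·m²/s.
L_i = 0 + 0.1506 = 0.1506 kg·m²/s.
After sticking, I_f = I_p + m R² = 0.1716 + (0.143)(0.739/2)² = 0.1911 kg·m².
ω_f = L_i / I_f = 0.1506 / 0.1911 = 0.7880 rad/s.

|ω_f| ≈ 0.788 rad/s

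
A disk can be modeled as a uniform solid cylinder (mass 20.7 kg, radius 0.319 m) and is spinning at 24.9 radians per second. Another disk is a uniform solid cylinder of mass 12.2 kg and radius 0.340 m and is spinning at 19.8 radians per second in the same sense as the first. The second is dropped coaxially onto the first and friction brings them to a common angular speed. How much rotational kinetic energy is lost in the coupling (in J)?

ΔKE lost ≈ 5.49 J

No external torque acts about the common axis, so total angular momentum is conserved.
Moments of inertia: I_A = ½(20.7)(0.319)² = 1.053 kg·m²; I_B = ½(12.2)(0.340)² = 0.7052 kg·m².
Taking A's sense as positive: L = (1.053)(24.9) + (0.7052)(19.8) = 40.19 kg·m²·rad/s.
Combined I = 1.053 + 0.7052 = 1.758 kg·m².
ω_f = L / I = 40.19 / 1.758 = 22.85 rad/s.
KE_i = ½ΣIω² = 464.7 J; KE_f = ½(1.758)(22.85)² = 459.2 J.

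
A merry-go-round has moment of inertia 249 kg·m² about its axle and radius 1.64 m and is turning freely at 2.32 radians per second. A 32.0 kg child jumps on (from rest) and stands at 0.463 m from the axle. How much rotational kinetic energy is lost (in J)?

energy lost ≈ 18.0 J

No external torque acts about the axle; L_before = L_after.
Added inertia Σmr² = (32.0)(0.463)² = 6.860 kg·m²; I_f = 249.0 + 6.860 = 255.9 kg·m².
ω_f = I_p ω_i / I_f = (249.0)(2.32) / 255.9 = 2.258 rad/s.
KE_i = ½(249.0)(2.320 rad/s)² = 670.1 J; KE_f = ½(255.9)(2.258)² = 652.1 J.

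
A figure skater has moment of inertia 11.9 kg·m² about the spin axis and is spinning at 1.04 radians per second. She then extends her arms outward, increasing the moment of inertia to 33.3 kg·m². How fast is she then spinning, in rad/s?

ω₂ ≈ 0.372 rad/s

No external torque acts about the spin axis, so angular momentum is conserved.
ω₂ = I₁ω₁ / I₂ = (11.90)(1.04 rad/s) / (33.30) = 0.3717 rad/s.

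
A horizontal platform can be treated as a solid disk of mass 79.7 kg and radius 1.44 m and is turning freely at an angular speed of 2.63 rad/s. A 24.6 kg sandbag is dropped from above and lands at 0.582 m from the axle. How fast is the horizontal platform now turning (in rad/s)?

The added mass arrives with no angular momentum about the axle, and any external torque about the axle is negligible, so the system's angular momentum is conserved.
I_p = ½(79.7)(1.44)² = 82.63 kg·m².
Added inertia Σmr² = (24.6)(0.582)² = 8.333 kg·m²; I_f = 82.63 + 8.333 = 90.97 kg·m².
ω_f = I_p ω_i / I_f = (82.63)(2.63) / 90.97 = 2.389 rad/s.

ω_f ≈ 2.39 rad/s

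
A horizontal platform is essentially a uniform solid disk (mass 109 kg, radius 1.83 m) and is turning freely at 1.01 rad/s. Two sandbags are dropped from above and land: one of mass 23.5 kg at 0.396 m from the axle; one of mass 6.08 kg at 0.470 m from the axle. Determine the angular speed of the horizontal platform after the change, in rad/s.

ω_f ≈ 0.983 rad/s

The added mass arrives with no angular momentum about the axle, and any external torque about the axle is negligible, so the system's angular momentum is conserved.
I_p = ½(109)(1.83)² = 182.5 kg·m².
Added inertia Σmr² = (23.5)(0.396)² + (6.08)(0.470)² = 5.028 kg·m²; I_f = 182.5 + 5.028 = 187.5 kg·m².
ω_f = I_p ω_i / I_f = (182.5)(1.01) / 187.5 = 0.9829 rad/s.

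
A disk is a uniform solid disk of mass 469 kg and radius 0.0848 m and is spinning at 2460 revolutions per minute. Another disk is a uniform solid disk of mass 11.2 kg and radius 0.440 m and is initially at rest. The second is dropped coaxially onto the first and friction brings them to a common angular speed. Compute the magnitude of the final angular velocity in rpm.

No external torque acts about the common axis, so total angular momentum is conserved.
Moments of inertia: I_A = ½(469)(0.0848)² = 1.686 kg·m²; I_B = ½(11.2)(0.440)² = 1.084 kg·m².
Taking A's sense as positive: L = (1.686)(2460) = 4148 kg·m²·rpm.
Combined I = 1.686 + 1.084 = 2.770 kg·m².
ω_f = L / I = 4148 / 2.770 = 1497 rpm.

|ω_f| ≈ 1500 rpm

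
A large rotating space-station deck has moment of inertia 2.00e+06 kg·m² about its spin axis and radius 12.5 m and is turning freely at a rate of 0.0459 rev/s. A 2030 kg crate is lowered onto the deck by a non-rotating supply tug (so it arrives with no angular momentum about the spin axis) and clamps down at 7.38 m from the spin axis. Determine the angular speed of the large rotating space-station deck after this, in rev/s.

ω_f ≈ 0.0435 rev/s

The added mass arrives with no angular momentum about the spin axis, and any external torque about the spin axis is negligible, so the system's angular momentum is conserved.
Added inertia Σmr² = (2030)(7.38)² = 1.106e+05 kg·m²; I_f = 2.000e+06 + 1.106e+05 = 2.111e+06 kg·m².
ω_f = I_p ω_i / I_f = (2.000e+06)(0.0459) / 2.111e+06 = 0.04350 rev/s.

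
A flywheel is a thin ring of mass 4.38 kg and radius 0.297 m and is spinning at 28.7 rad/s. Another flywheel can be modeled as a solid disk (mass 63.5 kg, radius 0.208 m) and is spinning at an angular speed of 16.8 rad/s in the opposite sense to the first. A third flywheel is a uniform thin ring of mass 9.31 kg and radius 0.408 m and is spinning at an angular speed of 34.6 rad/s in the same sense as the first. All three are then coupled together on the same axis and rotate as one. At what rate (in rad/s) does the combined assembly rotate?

|ω_f| ≈ 12.6 rad/s

No external torque acts about the common axis, so total angular momentum is conserved.
Moments of inertia: I_A = (4.38)(0.297)² = 0.3864 kg·m²; I_B = ½(63.5)(0.208)² = 1.374 kg·m²; I_C = (9.31)(0.408)² = 1.550 kg·m².
Taking A's sense as positive: L = (0.3864)(28.7) − (1.374)(16.8) + (1.550)(34.6) = 41.63 kg·m²·rad/s.
Combined I = 0.3864 + 1.374 + 1.550 = 3.310 kg·m².
ω_f = L / I = 41.63 / 3.310 = 12.58 rad/s.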